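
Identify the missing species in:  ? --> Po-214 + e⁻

Bi-214

Conserve mass number: A = 214 + 0, so A = 214.
Conserve atomic number: Z = 84 − 1, so Z = 83.
Z = 83 is bismuth, so the species is Bi-214.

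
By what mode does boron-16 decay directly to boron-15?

neutron emission

ΔA = 15 − 16 = -1; ΔZ = 5 − 5 = +0.
A drops by 1 with Z unchanged — a neutron was emitted.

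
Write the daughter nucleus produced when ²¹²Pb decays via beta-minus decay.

Bi-212

Beta-minus decay: mass number changes by +0, atomic number by +1.
A: 212 = 212; Z: 82 + 1 = 83.
Z = 83 is bismuth, so the daughter is ²¹²Bi.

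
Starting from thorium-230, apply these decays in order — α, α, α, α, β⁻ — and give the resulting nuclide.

Bi-214

Start: (A, Z) = (230, 90).
After α: (226, 88).
After α: (222, 86).
After α: (218, 84).
After α: (214, 82).
After β⁻: (214, 83).
Z = 83 is bismuth.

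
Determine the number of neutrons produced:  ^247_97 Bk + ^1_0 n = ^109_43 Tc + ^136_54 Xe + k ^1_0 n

3

Conserve mass number: 248 = 109 + 136 + k, so k = 248 − 245 = 3.
Check atomic number: 97 = 43 + 54 + 0 = 97. ✓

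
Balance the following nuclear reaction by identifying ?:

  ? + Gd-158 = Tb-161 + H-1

alpha particle

Conserve mass number: A + 158 = 161 + 1, so A = 4.
Conserve atomic number: Z + 64 = 65 + 1, so Z = 2.
A = 4 and Z = 2 is He-4 — an alpha particle.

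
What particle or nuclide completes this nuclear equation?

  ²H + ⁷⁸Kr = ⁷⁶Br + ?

Conserve mass number: 2 + 78 = 76 + A, so A = 4.
Conserve atomic number: 1 + 36 = 35 + Z, so Z = 2.
A = 4 and Z = 2 is ⁴He — an alpha particle.

alpha particle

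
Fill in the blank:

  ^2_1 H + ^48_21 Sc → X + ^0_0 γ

Conserve mass number: 2 + 48 = A + 0, so A = 50.
Conserve atomic number: 1 + 21 = Z + 0, so Z = 22.
Z = 22 is titanium, so the species is ^50_22 Ti.

Ti-50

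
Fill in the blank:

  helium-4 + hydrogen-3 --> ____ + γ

Conserve mass number: 4 + 3 = A + 0, so A = 7.
Conserve atomic number: 2 + 1 = Z + 0, so Z = 3.
Z = 3 is lithium, so the species is lithium-7.

Li-7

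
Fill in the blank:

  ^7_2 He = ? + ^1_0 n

He-6

Conserve mass number: 7 = A + 1, so A = 6.
Conserve atomic number: 2 = Z + 0, so Z = 2.
Z = 2 is helium, so the species is ^6_2 He.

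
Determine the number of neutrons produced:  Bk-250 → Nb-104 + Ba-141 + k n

Conserve mass number: 250 = 104 + 141 + k, so k = 250 − 245 = 5.
Check atomic number: 97 = 41 + 56 + 0 = 97. ✓

5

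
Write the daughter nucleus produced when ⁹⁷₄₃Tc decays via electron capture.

Mo-97

Electron capture: mass number changes by +0, atomic number by -1.
A: 97 = 97; Z: 43 − 1 = 42.
Z = 42 is molybdenum, so the daughter is ⁹⁷₄₂Mo.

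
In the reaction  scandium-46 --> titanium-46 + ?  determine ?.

Conserve mass number: 46 = 46 + A, so A = 0.
Conserve atomic number: 21 = 22 + Z, so Z = -1.
A = 0 and Z = -1 is e⁻ — a beta-minus particle.

beta-minus particle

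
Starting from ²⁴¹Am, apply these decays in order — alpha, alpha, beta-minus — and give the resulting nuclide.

U-233

Start: (A, Z) = (241, 95).
After α: (237, 93).
After α: (233, 91).
After β⁻: (233, 92).
Z = 92 is uranium.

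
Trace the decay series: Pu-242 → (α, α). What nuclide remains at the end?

Start: (A, Z) = (242, 94).
After α: (238, 92).
After α: (234, 90).
Z = 90 is thorium.

Th-234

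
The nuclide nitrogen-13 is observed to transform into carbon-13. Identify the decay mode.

beta-plus decay or electron capture

ΔA = 13 − 13 = 0; ΔZ = 6 − 7 = -1.
A is unchanged and Z drops by 1 — a proton has become a neutron (β⁺ emission or electron capture).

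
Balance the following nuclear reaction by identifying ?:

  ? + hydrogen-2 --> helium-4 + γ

deuteron

Conserve mass number: A + 2 = 4 + 0, so A = 2.
Conserve atomic number: Z + 1 = 2 + 0, so Z = 1.
A = 2 and Z = 1 is hydrogen-2 — a deuteron.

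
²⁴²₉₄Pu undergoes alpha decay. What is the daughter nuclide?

Alpha decay: mass number changes by -4, atomic number by -2.
A: 242 − 4 = 238; Z: 94 − 2 = 92.
Z = 92 is uranium, so the daughter is ²³⁸₉₂U.

U-238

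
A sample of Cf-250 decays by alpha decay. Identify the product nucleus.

Cm-246

Alpha decay: mass number changes by -4, atomic number by -2.
A: 250 − 4 = 246; Z: 98 − 2 = 96.
Z = 96 is curium, so the daughter is Cm-246.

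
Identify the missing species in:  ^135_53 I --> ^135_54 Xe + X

beta-minus particle

Conserve mass number: 135 = 135 + A, so A = 0.
Conserve atomic number: 53 = 54 + Z, so Z = -1.
A = 0 and Z = -1 is ^0_-1 e — a beta-minus particle.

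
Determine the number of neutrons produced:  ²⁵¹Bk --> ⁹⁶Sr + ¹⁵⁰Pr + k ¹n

Conserve mass number: 251 = 96 + 150 + k, so k = 251 − 246 = 5.
Check atomic number: 97 = 38 + 59 + 0 = 97. ✓

5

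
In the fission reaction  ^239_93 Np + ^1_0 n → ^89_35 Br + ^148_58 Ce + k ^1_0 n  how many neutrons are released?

Conserve mass number: 240 = 89 + 148 + k, so k = 240 − 237 = 3.
Check atomic number: 93 = 35 + 58 + 0 = 93. ✓

3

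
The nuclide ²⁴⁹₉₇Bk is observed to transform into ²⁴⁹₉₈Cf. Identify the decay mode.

beta-minus decay

ΔA = 249 − 249 = 0; ΔZ = 98 − 97 = +1.
A is unchanged and Z rises by 1 — a neutron has become a proton (β⁻ decay).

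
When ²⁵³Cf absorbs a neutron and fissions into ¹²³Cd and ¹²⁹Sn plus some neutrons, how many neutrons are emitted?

Conserve mass number: 254 = 123 + 129 + k, so k = 254 − 252 = 2.
Check atomic number: 98 = 48 + 50 + 0 = 98. ✓

2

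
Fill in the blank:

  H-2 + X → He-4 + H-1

He-3

Conserve mass number: 2 + A = 4 + 1, so A = 3.
Conserve atomic number: 1 + Z = 2 + 1, so Z = 2.
Z = 2 is helium, so the species is He-3.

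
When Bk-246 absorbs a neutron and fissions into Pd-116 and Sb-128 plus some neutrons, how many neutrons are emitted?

Conserve mass number: 247 = 116 + 128 + k, so k = 247 − 244 = 3.
Check atomic number: 97 = 46 + 51 + 0 = 97. ✓

3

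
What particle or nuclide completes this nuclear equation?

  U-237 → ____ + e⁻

Conserve mass number: 237 = A + 0, so A = 237.
Conserve atomic number: 92 = Z − 1, so Z = 93.
Z = 93 is neptunium, so the species is Np-237.

Np-237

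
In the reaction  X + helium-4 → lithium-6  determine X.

Conserve mass number: A + 4 = 6, so A = 2.
Conserve atomic number: Z + 2 = 3, so Z = 1.
A = 2 and Z = 1 is hydrogen-2 — a deuteron.

deuteron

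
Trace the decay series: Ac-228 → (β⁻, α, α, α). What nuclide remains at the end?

Po-216

Start: (A, Z) = (228, 89).
After β⁻: (228, 90).
After α: (224, 88).
After α: (220, 86).
After α: (216, 84).
Z = 84 is polonium.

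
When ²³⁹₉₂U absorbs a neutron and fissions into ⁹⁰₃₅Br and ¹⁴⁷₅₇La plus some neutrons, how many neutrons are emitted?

Conserve mass number: 240 = 90 + 147 + k, so k = 240 − 237 = 3.
Check atomic number: 92 = 35 + 57 + 0 = 92. ✓

3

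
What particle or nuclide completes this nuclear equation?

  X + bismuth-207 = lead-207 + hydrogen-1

neutron

Conserve mass number: A + 207 = 207 + 1, so A = 1.
Conserve atomic number: Z + 83 = 82 + 1, so Z = 0.
A = 1 and Z = 0 is neutron — a neutron.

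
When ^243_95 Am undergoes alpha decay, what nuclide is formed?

Alpha decay: mass number changes by -4, atomic number by -2.
A: 243 − 4 = 239; Z: 95 − 2 = 93.
Z = 93 is neptunium, so the daughter is ^239_93 Np.

Np-239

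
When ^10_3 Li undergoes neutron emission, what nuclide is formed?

Neutron emission: mass number changes by -1, atomic number by +0.
A: 10 − 1 = 9; Z: 3 = 3.
Z = 3 is lithium, so the daughter is ^9_3 Li.

Li-9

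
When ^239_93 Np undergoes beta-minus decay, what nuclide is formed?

Pu-239

Beta-minus decay: mass number changes by +0, atomic number by +1.
A: 239 = 239; Z: 93 + 1 = 94.
Z = 94 is plutonium, so the daughter is ^239_94 Pu.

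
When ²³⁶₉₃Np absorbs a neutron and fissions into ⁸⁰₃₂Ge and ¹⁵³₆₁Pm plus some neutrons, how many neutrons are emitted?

Conserve mass number: 237 = 80 + 153 + k, so k = 237 − 233 = 4.
Check atomic number: 93 = 32 + 61 + 0 = 93. ✓

4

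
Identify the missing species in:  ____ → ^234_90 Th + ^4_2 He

Conserve mass number: A = 234 + 4, so A = 238.
Conserve atomic number: Z = 90 + 2, so Z = 92.
Z = 92 is uranium, so the species is ^238_92 U.

U-238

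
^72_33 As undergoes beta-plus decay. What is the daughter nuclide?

Beta-plus decay: mass number changes by +0, atomic number by -1.
A: 72 = 72; Z: 33 − 1 = 32.
Z = 32 is germanium, so the daughter is ^72_32 Ge.

Ge-72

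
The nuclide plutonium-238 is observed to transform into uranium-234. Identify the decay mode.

alpha decay

ΔA = 234 − 238 = -4; ΔZ = 92 − 94 = -2.
A drops by 4 and Z drops by 2 — the signature of alpha emission.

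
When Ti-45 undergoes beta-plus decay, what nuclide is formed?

Sc-45

Beta-plus decay: mass number changes by +0, atomic number by -1.
A: 45 = 45; Z: 22 − 1 = 21.
Z = 21 is scandium, so the daughter is Sc-45.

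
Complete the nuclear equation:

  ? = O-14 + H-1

Conserve mass number: A = 14 + 1, so A = 15.
Conserve atomic number: Z = 8 + 1, so Z = 9.
Z = 9 is fluorine, so the species is F-15.

F-15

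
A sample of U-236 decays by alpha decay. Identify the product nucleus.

Alpha decay: mass number changes by -4, atomic number by -2.
A: 236 − 4 = 232; Z: 92 − 2 = 90.
Z = 90 is thorium, so the daughter is Th-232.

Th-232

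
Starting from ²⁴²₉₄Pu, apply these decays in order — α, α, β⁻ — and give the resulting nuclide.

Pa-234

Start: (A, Z) = (242, 94).
After α: (238, 92).
After α: (234, 90).
After β⁻: (234, 91).
Z = 91 is protactinium.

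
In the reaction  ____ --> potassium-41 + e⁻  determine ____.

Ar-41

Conserve mass number: A = 41 + 0, so A = 41.
Conserve atomic number: Z = 19 − 1, so Z = 18.
Z = 18 is argon, so the species is argon-41.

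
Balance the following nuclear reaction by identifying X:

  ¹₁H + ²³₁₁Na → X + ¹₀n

Conserve mass number: 1 + 23 = A + 1, so A = 23.
Conserve atomic number: 1 + 11 = Z + 0, so Z = 12.
Z = 12 is magnesium, so the species is ²³₁₂Mg.

Mg-23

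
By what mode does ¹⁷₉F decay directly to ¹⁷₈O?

beta-plus decay or electron capture

ΔA = 17 − 17 = 0; ΔZ = 8 − 9 = -1.
A is unchanged and Z drops by 1 — a proton has become a neutron (β⁺ emission or electron capture).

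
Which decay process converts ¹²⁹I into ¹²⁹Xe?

beta-minus decay

ΔA = 129 − 129 = 0; ΔZ = 54 − 53 = +1.
A is unchanged and Z rises by 1 — a neutron has become a proton (β⁻ decay).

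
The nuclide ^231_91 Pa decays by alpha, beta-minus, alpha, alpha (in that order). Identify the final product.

Start: (A, Z) = (231, 91).
After α: (227, 89).
After β⁻: (227, 90).
After α: (223, 88).
After α: (219, 86).
Z = 86 is radon.

Rn-219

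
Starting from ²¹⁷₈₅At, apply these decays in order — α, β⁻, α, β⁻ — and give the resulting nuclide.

Start: (A, Z) = (217, 85).
After α: (213, 83).
After β⁻: (213, 84).
After α: (209, 82).
After β⁻: (209, 83).
Z = 83 is bismuth.

Bi-209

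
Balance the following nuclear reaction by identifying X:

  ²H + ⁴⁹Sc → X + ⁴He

Conserve mass number: 2 + 49 = A + 4, so A = 47.
Conserve atomic number: 1 + 21 = Z + 2, so Z = 20.
Z = 20 is calcium, so the species is ⁴⁷Ca.

Ca-47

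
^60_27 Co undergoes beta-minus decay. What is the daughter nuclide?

Beta-minus decay: mass number changes by +0, atomic number by +1.
A: 60 = 60; Z: 27 + 1 = 28.
Z = 28 is nickel, so the daughter is ^60_28 Ni.

Ni-60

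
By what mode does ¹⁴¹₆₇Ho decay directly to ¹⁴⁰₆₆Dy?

proton emission

ΔA = 140 − 141 = -1; ΔZ = 66 − 67 = -1.
A drops by 1 and Z drops by 1 — a proton was emitted.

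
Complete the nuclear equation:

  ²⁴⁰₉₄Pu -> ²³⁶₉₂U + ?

Conserve mass number: 240 = 236 + A, so A = 4.
Conserve atomic number: 94 = 92 + Z, so Z = 2.
A = 4 and Z = 2 is ⁴₂He — an alpha particle.

alpha particle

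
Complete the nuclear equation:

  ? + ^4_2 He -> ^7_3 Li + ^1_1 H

Conserve mass number: A + 4 = 7 + 1, so A = 4.
Conserve atomic number: Z + 2 = 3 + 1, so Z = 2.
A = 4 and Z = 2 is ^4_2 He — an alpha particle.

alpha particle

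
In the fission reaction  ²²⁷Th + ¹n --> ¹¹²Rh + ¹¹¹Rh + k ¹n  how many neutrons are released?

Conserve mass number: 228 = 112 + 111 + k, so k = 228 − 223 = 5.
Check atomic number: 90 = 45 + 45 + 0 = 90. ✓

5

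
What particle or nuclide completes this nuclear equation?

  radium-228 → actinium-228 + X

beta-minus particle

Conserve mass number: 228 = 228 + A, so A = 0.
Conserve atomic number: 88 = 89 + Z, so Z = -1.
A = 0 and Z = -1 is e⁻ — a beta-minus particle.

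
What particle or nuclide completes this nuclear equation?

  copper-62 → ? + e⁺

Conserve mass number: 62 = A + 0, so A = 62.
Conserve atomic number: 29 = Z + 1, so Z = 28.
Z = 28 is nickel, so the species is nickel-62.

Ni-62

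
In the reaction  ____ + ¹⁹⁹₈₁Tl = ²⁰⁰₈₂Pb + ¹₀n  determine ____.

deuteron

Conserve mass number: A + 199 = 200 + 1, so A = 2.
Conserve atomic number: Z + 81 = 82 + 0, so Z = 1.
A = 2 and Z = 1 is ²₁H — a deuteron.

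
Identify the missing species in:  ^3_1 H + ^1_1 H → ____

Conserve mass number: 3 + 1 = A, so A = 4.
Conserve atomic number: 1 + 1 = Z, so Z = 2.
A = 4 and Z = 2 is ^4_2 He — an alpha particle.

He-4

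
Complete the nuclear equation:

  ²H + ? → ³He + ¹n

deuteron

Conserve mass number: 2 + A = 3 + 1, so A = 2.
Conserve atomic number: 1 + Z = 2 + 0, so Z = 1.
A = 2 and Z = 1 is ²H — a deuteron.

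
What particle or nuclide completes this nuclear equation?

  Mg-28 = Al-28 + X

beta-minus particle

Conserve mass number: 28 = 28 + A, so A = 0.
Conserve atomic number: 12 = 13 + Z, so Z = -1.
A = 0 and Z = -1 is e⁻ — a beta-minus particle.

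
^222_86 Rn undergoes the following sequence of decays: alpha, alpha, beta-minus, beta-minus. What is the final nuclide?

Po-214

Start: (A, Z) = (222, 86).
After α: (218, 84).
After α: (214, 82).
After β⁻: (214, 83).
After β⁻: (214, 84).
Z = 84 is polonium.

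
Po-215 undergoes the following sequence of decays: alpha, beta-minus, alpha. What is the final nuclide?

Start: (A, Z) = (215, 84).
After α: (211, 82).
After β⁻: (211, 83).
After α: (207, 81).
Z = 81 is thallium.

Tl-207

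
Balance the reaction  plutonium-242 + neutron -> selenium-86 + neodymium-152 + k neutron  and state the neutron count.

5

Conserve mass number: 243 = 86 + 152 + k, so k = 243 − 238 = 5.
Check atomic number: 94 = 34 + 60 + 0 = 94. ✓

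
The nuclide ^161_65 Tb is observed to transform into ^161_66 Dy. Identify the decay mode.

beta-minus decay

ΔA = 161 − 161 = 0; ΔZ = 66 − 65 = +1.
A is unchanged and Z rises by 1 — a neutron has become a proton (β⁻ decay).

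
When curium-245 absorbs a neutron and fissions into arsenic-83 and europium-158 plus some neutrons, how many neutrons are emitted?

Conserve mass number: 246 = 83 + 158 + k, so k = 246 − 241 = 5.
Check atomic number: 96 = 33 + 63 + 0 = 96. ✓

5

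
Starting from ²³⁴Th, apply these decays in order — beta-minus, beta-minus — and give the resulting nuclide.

Start: (A, Z) = (234, 90).
After β⁻: (234, 91).
After β⁻: (234, 92).
Z = 92 is uranium.

U-234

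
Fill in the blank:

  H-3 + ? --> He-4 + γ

proton

Conserve mass number: 3 + A = 4 + 0, so A = 1.
Conserve atomic number: 1 + Z = 2 + 0, so Z = 1.
A = 1 and Z = 1 is H-1 — a proton.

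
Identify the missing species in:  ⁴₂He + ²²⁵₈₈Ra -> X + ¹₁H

Conserve mass number: 4 + 225 = A + 1, so A = 228.
Conserve atomic number: 2 + 88 = Z + 1, so Z = 89.
Z = 89 is actinium, so the species is ²²⁸₈₉Ac.

Ac-228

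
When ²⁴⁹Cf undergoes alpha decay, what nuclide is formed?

Cm-245

Alpha decay: mass number changes by -4, atomic number by -2.
A: 249 − 4 = 245; Z: 98 − 2 = 96.
Z = 96 is curium, so the daughter is ²⁴⁵Cm.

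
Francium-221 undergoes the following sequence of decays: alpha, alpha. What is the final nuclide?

Bi-213

Start: (A, Z) = (221, 87).
After α: (217, 85).
After α: (213, 83).
Z = 83 is bismuth.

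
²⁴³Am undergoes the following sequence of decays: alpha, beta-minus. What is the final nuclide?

Pu-239

Start: (A, Z) = (243, 95).
After α: (239, 93).
After β⁻: (239, 94).
Z = 94 is plutonium.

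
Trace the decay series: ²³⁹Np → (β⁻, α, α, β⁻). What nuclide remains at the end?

Start: (A, Z) = (239, 93).
After β⁻: (239, 94).
After α: (235, 92).
After α: (231, 90).
After β⁻: (231, 91).
Z = 91 is protactinium.

Pa-231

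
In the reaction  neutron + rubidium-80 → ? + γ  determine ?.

Rb-81

Conserve mass number: 1 + 80 = A + 0, so A = 81.
Conserve atomic number: 0 + 37 = Z + 0, so Z = 37.
Z = 37 is rubidium, so the species is rubidium-81.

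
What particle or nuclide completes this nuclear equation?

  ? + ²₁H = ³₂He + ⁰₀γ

Conserve mass number: A + 2 = 3 + 0, so A = 1.
Conserve atomic number: Z + 1 = 2 + 0, so Z = 1.
A = 1 and Z = 1 is ¹₁H — a proton.

proton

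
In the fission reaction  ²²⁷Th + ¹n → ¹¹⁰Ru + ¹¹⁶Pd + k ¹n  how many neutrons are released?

Conserve mass number: 228 = 110 + 116 + k, so k = 228 − 226 = 2.
Check atomic number: 90 = 44 + 46 + 0 = 90. ✓

2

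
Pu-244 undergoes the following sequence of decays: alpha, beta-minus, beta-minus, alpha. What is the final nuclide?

U-236

Start: (A, Z) = (244, 94).
After α: (240, 92).
After β⁻: (240, 93).
After β⁻: (240, 94).
After α: (236, 92).
Z = 92 is uranium.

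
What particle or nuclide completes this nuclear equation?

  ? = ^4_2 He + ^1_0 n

Conserve mass number: A = 4 + 1, so A = 5.
Conserve atomic number: Z = 2 + 0, so Z = 2.
Z = 2 is helium, so the species is ^5_2 He.

He-5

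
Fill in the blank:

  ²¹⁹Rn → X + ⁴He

Conserve mass number: 219 = A + 4, so A = 215.
Conserve atomic number: 86 = Z + 2, so Z = 84.
Z = 84 is polonium, so the species is ²¹⁵Po.

Po-215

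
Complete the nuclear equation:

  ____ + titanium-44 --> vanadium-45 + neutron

Conserve mass number: A + 44 = 45 + 1, so A = 2.
Conserve atomic number: Z + 22 = 23 + 0, so Z = 1.
A = 2 and Z = 1 is hydrogen-2 — a deuteron.

deuteron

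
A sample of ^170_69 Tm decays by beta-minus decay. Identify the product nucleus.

Yb-170

Beta-minus decay: mass number changes by +0, atomic number by +1.
A: 170 = 170; Z: 69 + 1 = 70.
Z = 70 is ytterbium, so the daughter is ^170_70 Yb.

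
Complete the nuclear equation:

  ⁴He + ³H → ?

Li-7

Conserve mass number: 4 + 3 = A, so A = 7.
Conserve atomic number: 2 + 1 = Z, so Z = 3.
Z = 3 is lithium, so the species is ⁷Li.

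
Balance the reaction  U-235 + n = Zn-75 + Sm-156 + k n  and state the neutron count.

Conserve mass number: 236 = 75 + 156 + k, so k = 236 − 231 = 5.
Check atomic number: 92 = 30 + 62 + 0 = 92. ✓

5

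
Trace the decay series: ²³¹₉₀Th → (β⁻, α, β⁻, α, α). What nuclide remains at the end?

Rn-219

Start: (A, Z) = (231, 90).
After β⁻: (231, 91).
After α: (227, 89).
After β⁻: (227, 90).
After α: (223, 88).
After α: (219, 86).
Z = 86 is radon.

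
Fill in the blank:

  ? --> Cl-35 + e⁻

S-35

Conserve mass number: A = 35 + 0, so A = 35.
Conserve atomic number: Z = 17 − 1, so Z = 16.
Z = 16 is sulfur, so the species is S-35.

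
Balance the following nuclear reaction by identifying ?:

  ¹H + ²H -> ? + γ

Conserve mass number: 1 + 2 = A + 0, so A = 3.
Conserve atomic number: 1 + 1 = Z + 0, so Z = 2.
Z = 2 is helium, so the species is ³He.

He-3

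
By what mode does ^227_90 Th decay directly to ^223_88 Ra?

alpha decay

ΔA = 223 − 227 = -4; ΔZ = 88 − 90 = -2.
A drops by 4 and Z drops by 2 — the signature of alpha emission.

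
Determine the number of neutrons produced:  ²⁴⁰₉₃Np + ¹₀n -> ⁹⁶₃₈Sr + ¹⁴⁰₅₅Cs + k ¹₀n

5

Conserve mass number: 241 = 96 + 140 + k, so k = 241 − 236 = 5.
Check atomic number: 93 = 38 + 55 + 0 = 93. ✓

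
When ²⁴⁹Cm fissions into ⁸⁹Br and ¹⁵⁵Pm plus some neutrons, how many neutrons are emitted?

5

Conserve mass number: 249 = 89 + 155 + k, so k = 249 − 244 = 5.
Check atomic number: 96 = 35 + 61 + 0 = 96. ✓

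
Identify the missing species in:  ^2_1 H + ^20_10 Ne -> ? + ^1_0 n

Na-21

Conserve mass number: 2 + 20 = A + 1, so A = 21.
Conserve atomic number: 1 + 10 = Z + 0, so Z = 11.
Z = 11 is sodium, so the species is ^21_11 Na.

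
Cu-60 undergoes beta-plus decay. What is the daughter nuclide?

Ni-60

Beta-plus decay: mass number changes by +0, atomic number by -1.
A: 60 = 60; Z: 29 − 1 = 28.
Z = 28 is nickel, so the daughter is Ni-60.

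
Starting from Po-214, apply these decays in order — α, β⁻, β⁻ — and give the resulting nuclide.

Po-210

Start: (A, Z) = (214, 84).
After α: (210, 82).
After β⁻: (210, 83).
After β⁻: (210, 84).
Z = 84 is polonium.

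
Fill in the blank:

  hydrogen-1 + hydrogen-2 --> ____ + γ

Conserve mass number: 1 + 2 = A + 0, so A = 3.
Conserve atomic number: 1 + 1 = Z + 0, so Z = 2.
Z = 2 is helium, so the species is helium-3.

He-3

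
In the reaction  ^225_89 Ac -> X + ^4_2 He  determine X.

Fr-221

Conserve mass number: 225 = A + 4, so A = 221.
Conserve atomic number: 89 = Z + 2, so Z = 87.
Z = 87 is francium, so the species is ^221_87 Fr.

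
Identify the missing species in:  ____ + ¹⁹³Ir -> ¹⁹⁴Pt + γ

proton

Conserve mass number: A + 193 = 194 + 0, so A = 1.
Conserve atomic number: Z + 77 = 78 + 0, so Z = 1.
A = 1 and Z = 1 is ¹H — a proton.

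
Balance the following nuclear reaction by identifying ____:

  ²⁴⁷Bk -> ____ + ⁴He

Am-243

Conserve mass number: 247 = A + 4, so A = 243.
Conserve atomic number: 97 = Z + 2, so Z = 95.
Z = 95 is americium, so the species is ²⁴³Am.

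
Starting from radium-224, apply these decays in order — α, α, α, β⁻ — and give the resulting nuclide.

Bi-212

Start: (A, Z) = (224, 88).
After α: (220, 86).
After α: (216, 84).
After α: (212, 82).
After β⁻: (212, 83).
Z = 83 is bismuth.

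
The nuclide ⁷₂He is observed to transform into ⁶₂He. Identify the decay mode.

neutron emission

ΔA = 6 − 7 = -1; ΔZ = 2 − 2 = +0.
A drops by 1 with Z unchanged — a neutron was emitted.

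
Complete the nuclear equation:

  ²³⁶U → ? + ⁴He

Th-232

Conserve mass number: 236 = A + 4, so A = 232.
Conserve atomic number: 92 = Z + 2, so Z = 90.
Z = 90 is thorium, so the species is ²³²Th.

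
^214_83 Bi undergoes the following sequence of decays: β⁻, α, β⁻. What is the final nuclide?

Bi-210

Start: (A, Z) = (214, 83).
After β⁻: (214, 84).
After α: (210, 82).
After β⁻: (210, 83).
Z = 83 is bismuth.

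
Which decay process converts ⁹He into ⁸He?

neutron emission

ΔA = 8 − 9 = -1; ΔZ = 2 − 2 = +0.
A drops by 1 with Z unchanged — a neutron was emitted.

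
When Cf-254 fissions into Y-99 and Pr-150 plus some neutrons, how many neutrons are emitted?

5

Conserve mass number: 254 = 99 + 150 + k, so k = 254 − 249 = 5.
Check atomic number: 98 = 39 + 59 + 0 = 98. ✓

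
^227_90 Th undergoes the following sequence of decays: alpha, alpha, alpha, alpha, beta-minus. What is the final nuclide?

Bi-211

Start: (A, Z) = (227, 90).
After α: (223, 88).
After α: (219, 86).
After α: (215, 84).
After α: (211, 82).
After β⁻: (211, 83).
Z = 83 is bismuth.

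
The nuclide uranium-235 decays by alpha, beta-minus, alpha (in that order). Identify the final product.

Start: (A, Z) = (235, 92).
After α: (231, 90).
After β⁻: (231, 91).
After α: (227, 89).
Z = 89 is actinium.

Ac-227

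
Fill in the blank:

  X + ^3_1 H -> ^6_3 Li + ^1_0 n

alpha particle

Conserve mass number: A + 3 = 6 + 1, so A = 4.
Conserve atomic number: Z + 1 = 3 + 0, so Z = 2.
A = 4 and Z = 2 is ^4_2 He — an alpha particle.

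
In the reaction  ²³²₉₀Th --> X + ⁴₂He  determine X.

Conserve mass number: 232 = A + 4, so A = 228.
Conserve atomic number: 90 = Z + 2, so Z = 88.
Z = 88 is radium, so the species is ²²⁸₈₈Ra.

Ra-228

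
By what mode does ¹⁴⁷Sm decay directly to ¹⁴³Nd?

ΔA = 143 − 147 = -4; ΔZ = 60 − 62 = -2.
A drops by 4 and Z drops by 2 — the signature of alpha emission.

alpha decay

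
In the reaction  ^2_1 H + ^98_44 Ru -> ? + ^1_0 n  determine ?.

Conserve mass number: 2 + 98 = A + 1, so A = 99.
Conserve atomic number: 1 + 44 = Z + 0, so Z = 45.
Z = 45 is rhodium, so the species is ^99_45 Rh.

Rh-99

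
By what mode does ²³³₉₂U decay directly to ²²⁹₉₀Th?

ΔA = 229 − 233 = -4; ΔZ = 90 − 92 = -2.
A drops by 4 and Z drops by 2 — the signature of alpha emission.

alpha decay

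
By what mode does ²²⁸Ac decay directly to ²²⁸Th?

ΔA = 228 − 228 = 0; ΔZ = 90 − 89 = +1.
A is unchanged and Z rises by 1 — a neutron has become a proton (β⁻ decay).

beta-minus decay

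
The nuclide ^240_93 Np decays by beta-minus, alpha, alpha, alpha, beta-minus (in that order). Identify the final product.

Ac-228

Start: (A, Z) = (240, 93).
After β⁻: (240, 94).
After α: (236, 92).
After α: (232, 90).
After α: (228, 88).
After β⁻: (228, 89).
Z = 89 is actinium.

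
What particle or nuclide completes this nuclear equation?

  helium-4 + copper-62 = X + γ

Conserve mass number: 4 + 62 = A + 0, so A = 66.
Conserve atomic number: 2 + 29 = Z + 0, so Z = 31.
Z = 31 is gallium, so the species is gallium-66.

Ga-66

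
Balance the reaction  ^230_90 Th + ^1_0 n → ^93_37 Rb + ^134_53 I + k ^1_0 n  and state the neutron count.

Conserve mass number: 231 = 93 + 134 + k, so k = 231 − 227 = 4.
Check atomic number: 90 = 37 + 53 + 0 = 90. ✓

4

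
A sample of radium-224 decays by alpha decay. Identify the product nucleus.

Alpha decay: mass number changes by -4, atomic number by -2.
A: 224 − 4 = 220; Z: 88 − 2 = 86.
Z = 86 is radon, so the daughter is radon-220.

Rn-220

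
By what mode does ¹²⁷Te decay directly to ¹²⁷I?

beta-minus decay

ΔA = 127 − 127 = 0; ΔZ = 53 − 52 = +1.
A is unchanged and Z rises by 1 — a neutron has become a proton (β⁻ decay).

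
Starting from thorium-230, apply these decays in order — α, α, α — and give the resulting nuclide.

Po-218

Start: (A, Z) = (230, 90).
After α: (226, 88).
After α: (222, 86).
After α: (218, 84).
Z = 84 is polonium.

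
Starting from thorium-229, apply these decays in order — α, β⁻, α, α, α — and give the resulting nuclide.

Start: (A, Z) = (229, 90).
After α: (225, 88).
After β⁻: (225, 89).
After α: (221, 87).
After α: (217, 85).
After α: (213, 83).
Z = 83 is bismuth.

Bi-213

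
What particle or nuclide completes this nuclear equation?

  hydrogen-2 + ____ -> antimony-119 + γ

Conserve mass number: 2 + A = 119 + 0, so A = 117.
Conserve atomic number: 1 + Z = 51 + 0, so Z = 50.
Z = 50 is tin, so the species is tin-117.

Sn-117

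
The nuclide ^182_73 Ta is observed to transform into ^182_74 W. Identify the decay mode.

beta-minus decay

ΔA = 182 − 182 = 0; ΔZ = 74 − 73 = +1.
A is unchanged and Z rises by 1 — a neutron has become a proton (β⁻ decay).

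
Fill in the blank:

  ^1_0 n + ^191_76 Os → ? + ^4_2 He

Conserve mass number: 1 + 191 = A + 4, so A = 188.
Conserve atomic number: 0 + 76 = Z + 2, so Z = 74.
Z = 74 is tungsten, so the species is ^188_74 W.

W-188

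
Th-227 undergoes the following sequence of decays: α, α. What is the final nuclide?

Rn-219

Start: (A, Z) = (227, 90).
After α: (223, 88).
After α: (219, 86).
Z = 86 is radon.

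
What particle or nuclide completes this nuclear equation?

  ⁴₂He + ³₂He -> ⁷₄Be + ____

gamma ray

Conserve mass number: 4 + 3 = 7 + A, so A = 0.
Conserve atomic number: 2 + 2 = 4 + Z, so Z = 0.
A = 0 and Z = 0 is ⁰₀γ — a gamma ray.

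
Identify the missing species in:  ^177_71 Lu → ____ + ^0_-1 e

Conserve mass number: 177 = A + 0, so A = 177.
Conserve atomic number: 71 = Z − 1, so Z = 72.
Z = 72 is hafnium, so the species is ^177_72 Hf.

Hf-177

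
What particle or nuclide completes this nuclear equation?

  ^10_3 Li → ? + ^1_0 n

Conserve mass number: 10 = A + 1, so A = 9.
Conserve atomic number: 3 = Z + 0, so Z = 3.
Z = 3 is lithium, so the species is ^9_3 Li.

Li-9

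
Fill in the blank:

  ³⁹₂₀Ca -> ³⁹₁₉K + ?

positron

Conserve mass number: 39 = 39 + A, so A = 0.
Conserve atomic number: 20 = 19 + Z, so Z = 1.
A = 0 and Z = 1 is ⁰₁e — a positron.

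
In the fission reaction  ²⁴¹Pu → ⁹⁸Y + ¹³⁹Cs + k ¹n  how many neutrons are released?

4

Conserve mass number: 241 = 98 + 139 + k, so k = 241 − 237 = 4.
Check atomic number: 94 = 39 + 55 + 0 = 94. ✓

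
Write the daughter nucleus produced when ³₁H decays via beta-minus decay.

Beta-minus decay: mass number changes by +0, atomic number by +1.
A: 3 = 3; Z: 1 + 1 = 2.
Z = 2 is helium, so the daughter is ³₂He.

He-3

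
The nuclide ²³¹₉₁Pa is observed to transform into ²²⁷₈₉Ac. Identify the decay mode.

alpha decay

ΔA = 227 − 231 = -4; ΔZ = 89 − 91 = -2.
A drops by 4 and Z drops by 2 — the signature of alpha emission.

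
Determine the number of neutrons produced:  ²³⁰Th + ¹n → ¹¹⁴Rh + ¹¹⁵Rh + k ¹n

2

Conserve mass number: 231 = 114 + 115 + k, so k = 231 − 229 = 2.
Check atomic number: 90 = 45 + 45 + 0 = 90. ✓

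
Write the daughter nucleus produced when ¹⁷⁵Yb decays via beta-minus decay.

Beta-minus decay: mass number changes by +0, atomic number by +1.
A: 175 = 175; Z: 70 + 1 = 71.
Z = 71 is lutetium, so the daughter is ¹⁷⁵Lu.

Lu-175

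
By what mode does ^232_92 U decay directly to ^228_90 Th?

ΔA = 228 − 232 = -4; ΔZ = 90 − 92 = -2.
A drops by 4 and Z drops by 2 — the signature of alpha emission.

alpha decay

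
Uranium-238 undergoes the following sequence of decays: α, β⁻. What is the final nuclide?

Pa-234

Start: (A, Z) = (238, 92).
After α: (234, 90).
After β⁻: (234, 91).
Z = 91 is protactinium.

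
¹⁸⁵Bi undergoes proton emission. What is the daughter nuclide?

Pb-184

Proton emission: mass number changes by -1, atomic number by -1.
A: 185 − 1 = 184; Z: 83 − 1 = 82.
Z = 82 is lead, so the daughter is ¹⁸⁴Pb.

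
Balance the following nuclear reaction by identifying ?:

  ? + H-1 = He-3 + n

Conserve mass number: A + 1 = 3 + 1, so A = 3.
Conserve atomic number: Z + 1 = 2 + 0, so Z = 1.
A = 3 and Z = 1 is H-3 — a triton.

triton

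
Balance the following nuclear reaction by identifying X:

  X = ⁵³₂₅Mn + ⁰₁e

Conserve mass number: A = 53 + 0, so A = 53.
Conserve atomic number: Z = 25 + 1, so Z = 26.
Z = 26 is iron, so the species is ⁵³₂₆Fe.

Fe-53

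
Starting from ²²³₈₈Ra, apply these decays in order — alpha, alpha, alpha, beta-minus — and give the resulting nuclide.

Start: (A, Z) = (223, 88).
After α: (219, 86).
After α: (215, 84).
After α: (211, 82).
After β⁻: (211, 83).
Z = 83 is bismuth.

Bi-211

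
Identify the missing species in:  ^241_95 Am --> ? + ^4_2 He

Np-237

Conserve mass number: 241 = A + 4, so A = 237.
Conserve atomic number: 95 = Z + 2, so Z = 93.
Z = 93 is neptunium, so the species is ^237_93 Np.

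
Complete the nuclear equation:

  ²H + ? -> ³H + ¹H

Conserve mass number: 2 + A = 3 + 1, so A = 2.
Conserve atomic number: 1 + Z = 1 + 1, so Z = 1.
A = 2 and Z = 1 is ²H — a deuteron.

deuteron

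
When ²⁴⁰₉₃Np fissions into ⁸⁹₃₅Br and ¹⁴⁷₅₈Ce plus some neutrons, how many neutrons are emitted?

Conserve mass number: 240 = 89 + 147 + k, so k = 240 − 236 = 4.
Check atomic number: 93 = 35 + 58 + 0 = 93. ✓

4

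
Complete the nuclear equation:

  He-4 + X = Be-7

Conserve mass number: 4 + A = 7, so A = 3.
Conserve atomic number: 2 + Z = 4, so Z = 2.
Z = 2 is helium, so the species is He-3.

He-3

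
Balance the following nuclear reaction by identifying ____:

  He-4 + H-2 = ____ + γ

Li-6

Conserve mass number: 4 + 2 = A + 0, so A = 6.
Conserve atomic number: 2 + 1 = Z + 0, so Z = 3.
Z = 3 is lithium, so the species is Li-6.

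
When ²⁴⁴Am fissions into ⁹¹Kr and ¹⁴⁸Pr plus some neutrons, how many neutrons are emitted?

5

Conserve mass number: 244 = 91 + 148 + k, so k = 244 − 239 = 5.
Check atomic number: 95 = 36 + 59 + 0 = 95. ✓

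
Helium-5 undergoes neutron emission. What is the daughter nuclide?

Neutron emission: mass number changes by -1, atomic number by +0.
A: 5 − 1 = 4; Z: 2 = 2.
Z = 2 is helium, so the daughter is helium-4.

He-4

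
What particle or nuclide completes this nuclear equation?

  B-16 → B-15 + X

Conserve mass number: 16 = 15 + A, so A = 1.
Conserve atomic number: 5 = 5 + Z, so Z = 0.
A = 1 and Z = 0 is n — a neutron.

neutron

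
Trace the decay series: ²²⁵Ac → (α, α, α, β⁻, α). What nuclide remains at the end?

Start: (A, Z) = (225, 89).
After α: (221, 87).
After α: (217, 85).
After α: (213, 83).
After β⁻: (213, 84).
After α: (209, 82).
Z = 82 is lead.

Pb-209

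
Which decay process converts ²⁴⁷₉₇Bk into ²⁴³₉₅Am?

alpha decay

ΔA = 243 − 247 = -4; ΔZ = 95 − 97 = -2.
A drops by 4 and Z drops by 2 — the signature of alpha emission.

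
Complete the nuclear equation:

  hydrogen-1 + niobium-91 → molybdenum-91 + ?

neutron

Conserve mass number: 1 + 91 = 91 + A, so A = 1.
Conserve atomic number: 1 + 41 = 42 + Z, so Z = 0.
A = 1 and Z = 0 is neutron — a neutron.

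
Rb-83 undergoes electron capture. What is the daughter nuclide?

Electron capture: mass number changes by +0, atomic number by -1.
A: 83 = 83; Z: 37 − 1 = 36.
Z = 36 is krypton, so the daughter is Kr-83.

Kr-83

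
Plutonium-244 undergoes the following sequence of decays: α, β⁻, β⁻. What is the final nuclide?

Start: (A, Z) = (244, 94).
After α: (240, 92).
After β⁻: (240, 93).
After β⁻: (240, 94).
Z = 94 is plutonium.

Pu-240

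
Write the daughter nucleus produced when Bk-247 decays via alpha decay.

Alpha decay: mass number changes by -4, atomic number by -2.
A: 247 − 4 = 243; Z: 97 − 2 = 95.
Z = 95 is americium, so the daughter is Am-243.

Am-243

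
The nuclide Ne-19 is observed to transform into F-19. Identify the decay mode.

ΔA = 19 − 19 = 0; ΔZ = 9 − 10 = -1.
A is unchanged and Z drops by 1 — a proton has become a neutron (β⁺ emission or electron capture).

beta-plus decay or electron capture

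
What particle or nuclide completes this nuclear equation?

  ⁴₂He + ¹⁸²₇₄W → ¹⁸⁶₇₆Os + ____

Conserve mass number: 4 + 182 = 186 + A, so A = 0.
Conserve atomic number: 2 + 74 = 76 + Z, so Z = 0.
A = 0 and Z = 0 is ⁰₀γ — a gamma ray.

gamma ray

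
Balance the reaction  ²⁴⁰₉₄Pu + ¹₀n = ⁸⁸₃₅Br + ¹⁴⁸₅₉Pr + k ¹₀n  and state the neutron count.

5

Conserve mass number: 241 = 88 + 148 + k, so k = 241 − 236 = 5.
Check atomic number: 94 = 35 + 59 + 0 = 94. ✓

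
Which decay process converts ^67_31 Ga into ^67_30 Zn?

beta-plus decay or electron capture

ΔA = 67 − 67 = 0; ΔZ = 30 − 31 = -1.
A is unchanged and Z drops by 1 — a proton has become a neutron (β⁺ emission or electron capture).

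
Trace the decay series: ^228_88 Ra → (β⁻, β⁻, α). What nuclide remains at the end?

Start: (A, Z) = (228, 88).
After β⁻: (228, 89).
After β⁻: (228, 90).
After α: (224, 88).
Z = 88 is radium.

Ra-224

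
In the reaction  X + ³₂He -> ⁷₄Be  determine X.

alpha particle

Conserve mass number: A + 3 = 7, so A = 4.
Conserve atomic number: Z + 2 = 4, so Z = 2.
A = 4 and Z = 2 is ⁴₂He — an alpha particle.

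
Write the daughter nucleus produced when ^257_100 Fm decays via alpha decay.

Alpha decay: mass number changes by -4, atomic number by -2.
A: 257 − 4 = 253; Z: 100 − 2 = 98.
Z = 98 is californium, so the daughter is ^253_98 Cf.

Cf-253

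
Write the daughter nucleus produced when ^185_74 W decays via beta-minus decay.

Re-185

Beta-minus decay: mass number changes by +0, atomic number by +1.
A: 185 = 185; Z: 74 + 1 = 75.
Z = 75 is rhenium, so the daughter is ^185_75 Re.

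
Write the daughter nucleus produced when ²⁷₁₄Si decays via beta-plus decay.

Al-27

Beta-plus decay: mass number changes by +0, atomic number by -1.
A: 27 = 27; Z: 14 − 1 = 13.
Z = 13 is aluminium, so the daughter is ²⁷₁₃Al.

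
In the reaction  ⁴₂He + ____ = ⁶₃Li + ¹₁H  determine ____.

Conserve mass number: 4 + A = 6 + 1, so A = 3.
Conserve atomic number: 2 + Z = 3 + 1, so Z = 2.
Z = 2 is helium, so the species is ³₂He.

He-3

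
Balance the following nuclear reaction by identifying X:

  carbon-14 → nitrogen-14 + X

beta-minus particle

Conserve mass number: 14 = 14 + A, so A = 0.
Conserve atomic number: 6 = 7 + Z, so Z = -1.
A = 0 and Z = -1 is e⁻ — a beta-minus particle.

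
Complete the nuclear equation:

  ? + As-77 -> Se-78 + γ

proton

Conserve mass number: A + 77 = 78 + 0, so A = 1.
Conserve atomic number: Z + 33 = 34 + 0, so Z = 1.
A = 1 and Z = 1 is H-1 — a proton.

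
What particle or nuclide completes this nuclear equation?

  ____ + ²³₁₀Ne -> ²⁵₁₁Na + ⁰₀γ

Conserve mass number: A + 23 = 25 + 0, so A = 2.
Conserve atomic number: Z + 10 = 11 + 0, so Z = 1.
A = 2 and Z = 1 is ²₁H — a deuteron.

deuteron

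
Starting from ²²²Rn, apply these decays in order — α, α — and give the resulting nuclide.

Pb-214

Start: (A, Z) = (222, 86).
After α: (218, 84).
After α: (214, 82).
Z = 82 is lead.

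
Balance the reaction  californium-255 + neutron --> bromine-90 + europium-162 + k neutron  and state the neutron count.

Conserve mass number: 256 = 90 + 162 + k, so k = 256 − 252 = 4.
Check atomic number: 98 = 35 + 63 + 0 = 98. ✓

4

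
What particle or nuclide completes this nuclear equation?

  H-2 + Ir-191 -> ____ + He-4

Os-189

Conserve mass number: 2 + 191 = A + 4, so A = 189.
Conserve atomic number: 1 + 77 = Z + 2, so Z = 76.
Z = 76 is osmium, so the species is Os-189.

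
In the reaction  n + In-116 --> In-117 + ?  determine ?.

gamma ray

Conserve mass number: 1 + 116 = 117 + A, so A = 0.
Conserve atomic number: 0 + 49 = 49 + Z, so Z = 0.
A = 0 and Z = 0 is γ — a gamma ray.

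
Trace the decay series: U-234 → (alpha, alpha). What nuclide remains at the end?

Start: (A, Z) = (234, 92).
After α: (230, 90).
After α: (226, 88).
Z = 88 is radium.

Ra-226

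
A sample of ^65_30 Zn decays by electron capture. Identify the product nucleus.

Cu-65

Electron capture: mass number changes by +0, atomic number by -1.
A: 65 = 65; Z: 30 − 1 = 29.
Z = 29 is copper, so the daughter is ^65_29 Cu.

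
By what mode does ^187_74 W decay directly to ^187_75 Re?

ΔA = 187 − 187 = 0; ΔZ = 75 − 74 = +1.
A is unchanged and Z rises by 1 — a neutron has become a proton (β⁻ decay).

beta-minus decay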